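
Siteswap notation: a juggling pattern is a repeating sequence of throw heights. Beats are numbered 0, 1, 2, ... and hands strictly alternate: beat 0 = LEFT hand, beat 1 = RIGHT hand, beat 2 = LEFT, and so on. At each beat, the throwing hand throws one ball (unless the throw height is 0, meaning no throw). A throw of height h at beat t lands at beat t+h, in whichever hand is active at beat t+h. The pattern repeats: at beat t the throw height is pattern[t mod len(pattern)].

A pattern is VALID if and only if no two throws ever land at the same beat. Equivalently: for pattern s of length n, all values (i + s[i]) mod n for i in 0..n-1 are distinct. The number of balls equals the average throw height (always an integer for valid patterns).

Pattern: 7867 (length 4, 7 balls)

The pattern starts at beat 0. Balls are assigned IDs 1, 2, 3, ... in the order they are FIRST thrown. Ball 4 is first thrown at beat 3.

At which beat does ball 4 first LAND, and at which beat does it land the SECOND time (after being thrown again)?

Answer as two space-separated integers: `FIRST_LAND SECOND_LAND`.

Beat 0 (L): throw ball1 h=7 -> lands@7:R; in-air after throw: [b1@7:R]
Beat 1 (R): throw ball2 h=8 -> lands@9:R; in-air after throw: [b1@7:R b2@9:R]
Beat 2 (L): throw ball3 h=6 -> lands@8:L; in-air after throw: [b1@7:R b3@8:L b2@9:R]
Beat 3 (R): throw ball4 h=7 -> lands@10:L; in-air after throw: [b1@7:R b3@8:L b2@9:R b4@10:L]
Beat 4 (L): throw ball5 h=7 -> lands@11:R; in-air after throw: [b1@7:R b3@8:L b2@9:R b4@10:L b5@11:R]
Beat 5 (R): throw ball6 h=8 -> lands@13:R; in-air after throw: [b1@7:R b3@8:L b2@9:R b4@10:L b5@11:R b6@13:R]
Beat 6 (L): throw ball7 h=6 -> lands@12:L; in-air after throw: [b1@7:R b3@8:L b2@9:R b4@10:L b5@11:R b7@12:L b6@13:R]
Beat 7 (R): throw ball1 h=7 -> lands@14:L; in-air after throw: [b3@8:L b2@9:R b4@10:L b5@11:R b7@12:L b6@13:R b1@14:L]
Beat 8 (L): throw ball3 h=7 -> lands@15:R; in-air after throw: [b2@9:R b4@10:L b5@11:R b7@12:L b6@13:R b1@14:L b3@15:R]
Beat 9 (R): throw ball2 h=8 -> lands@17:R; in-air after throw: [b4@10:L b5@11:R b7@12:L b6@13:R b1@14:L b3@15:R b2@17:R]
Beat 10 (L): throw ball4 h=6 -> lands@16:L; in-air after throw: [b5@11:R b7@12:L b6@13:R b1@14:L b3@15:R b4@16:L b2@17:R]
Beat 11 (R): throw ball5 h=7 -> lands@18:L; in-air after throw: [b7@12:L b6@13:R b1@14:L b3@15:R b4@16:L b2@17:R b5@18:L]
Ball 4: thrown@3 h=7 -> first land @10; rethrown@10 h=6 -> second land @16

Answer: 10 16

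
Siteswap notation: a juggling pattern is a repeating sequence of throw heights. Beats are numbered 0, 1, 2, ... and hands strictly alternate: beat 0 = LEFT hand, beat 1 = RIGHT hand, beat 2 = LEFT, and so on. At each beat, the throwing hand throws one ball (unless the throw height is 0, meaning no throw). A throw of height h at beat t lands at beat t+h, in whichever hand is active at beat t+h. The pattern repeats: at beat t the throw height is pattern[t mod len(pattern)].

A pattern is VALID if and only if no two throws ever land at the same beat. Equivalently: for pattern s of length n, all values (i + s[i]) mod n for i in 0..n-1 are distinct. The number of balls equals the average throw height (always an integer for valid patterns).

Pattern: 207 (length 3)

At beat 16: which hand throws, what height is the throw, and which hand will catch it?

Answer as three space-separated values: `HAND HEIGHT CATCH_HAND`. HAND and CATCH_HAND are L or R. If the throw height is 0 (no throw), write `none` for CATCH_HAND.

Answer: L 0 none

Derivation:
Beat 16: 16 mod 2 = 0, so hand = L
Throw height = pattern[16 mod 3] = pattern[1] = 0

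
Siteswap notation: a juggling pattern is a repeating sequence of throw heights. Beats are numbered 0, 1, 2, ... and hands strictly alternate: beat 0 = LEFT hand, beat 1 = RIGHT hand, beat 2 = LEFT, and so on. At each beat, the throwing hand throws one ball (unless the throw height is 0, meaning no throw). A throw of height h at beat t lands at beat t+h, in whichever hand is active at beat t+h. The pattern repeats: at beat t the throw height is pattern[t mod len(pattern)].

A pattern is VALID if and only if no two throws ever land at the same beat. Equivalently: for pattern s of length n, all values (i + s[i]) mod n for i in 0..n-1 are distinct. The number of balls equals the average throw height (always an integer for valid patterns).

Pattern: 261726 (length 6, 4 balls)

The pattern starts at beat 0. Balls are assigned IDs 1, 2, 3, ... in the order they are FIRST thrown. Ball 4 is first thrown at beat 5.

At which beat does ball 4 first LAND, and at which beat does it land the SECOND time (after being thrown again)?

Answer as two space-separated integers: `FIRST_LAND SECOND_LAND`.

Answer: 11 17

Derivation:
Beat 0 (L): throw ball1 h=2 -> lands@2:L; in-air after throw: [b1@2:L]
Beat 1 (R): throw ball2 h=6 -> lands@7:R; in-air after throw: [b1@2:L b2@7:R]
Beat 2 (L): throw ball1 h=1 -> lands@3:R; in-air after throw: [b1@3:R b2@7:R]
Beat 3 (R): throw ball1 h=7 -> lands@10:L; in-air after throw: [b2@7:R b1@10:L]
Beat 4 (L): throw ball3 h=2 -> lands@6:L; in-air after throw: [b3@6:L b2@7:R b1@10:L]
Beat 5 (R): throw ball4 h=6 -> lands@11:R; in-air after throw: [b3@6:L b2@7:R b1@10:L b4@11:R]
Beat 6 (L): throw ball3 h=2 -> lands@8:L; in-air after throw: [b2@7:R b3@8:L b1@10:L b4@11:R]
Beat 7 (R): throw ball2 h=6 -> lands@13:R; in-air after throw: [b3@8:L b1@10:L b4@11:R b2@13:R]
Beat 8 (L): throw ball3 h=1 -> lands@9:R; in-air after throw: [b3@9:R b1@10:L b4@11:R b2@13:R]
Beat 9 (R): throw ball3 h=7 -> lands@16:L; in-air after throw: [b1@10:L b4@11:R b2@13:R b3@16:L]
Beat 10 (L): throw ball1 h=2 -> lands@12:L; in-air after throw: [b4@11:R b1@12:L b2@13:R b3@16:L]
Beat 11 (R): throw ball4 h=6 -> lands@17:R; in-air after throw: [b1@12:L b2@13:R b3@16:L b4@17:R]
Beat 12 (L): throw ball1 h=2 -> lands@14:L; in-air after throw: [b2@13:R b1@14:L b3@16:L b4@17:R]
Beat 13 (R): throw ball2 h=6 -> lands@19:R; in-air after throw: [b1@14:L b3@16:L b4@17:R b2@19:R]
Beat 14 (L): throw ball1 h=1 -> lands@15:R; in-air after throw: [b1@15:R b3@16:L b4@17:R b2@19:R]
Beat 15 (R): throw ball1 h=7 -> lands@22:L; in-air after throw: [b3@16:L b4@17:R b2@19:R b1@22:L]
Ball 4: thrown@5 h=6 -> first land @11; rethrown@11 h=6 -> second land @17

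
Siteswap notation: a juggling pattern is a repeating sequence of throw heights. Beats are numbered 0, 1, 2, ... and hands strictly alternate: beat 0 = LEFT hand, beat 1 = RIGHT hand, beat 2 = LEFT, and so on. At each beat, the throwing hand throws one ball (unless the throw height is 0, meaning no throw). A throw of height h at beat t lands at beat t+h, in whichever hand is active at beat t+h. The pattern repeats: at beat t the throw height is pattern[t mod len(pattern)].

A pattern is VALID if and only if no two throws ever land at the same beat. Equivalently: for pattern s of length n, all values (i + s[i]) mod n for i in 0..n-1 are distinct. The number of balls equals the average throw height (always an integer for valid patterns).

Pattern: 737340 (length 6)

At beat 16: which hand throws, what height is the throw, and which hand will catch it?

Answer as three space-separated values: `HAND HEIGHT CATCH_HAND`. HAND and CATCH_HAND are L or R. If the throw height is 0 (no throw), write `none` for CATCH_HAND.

Beat 16: 16 mod 2 = 0, so hand = L
Throw height = pattern[16 mod 6] = pattern[4] = 4
Lands at beat 16+4=20, 20 mod 2 = 0, so catch hand = L

Answer: L 4 L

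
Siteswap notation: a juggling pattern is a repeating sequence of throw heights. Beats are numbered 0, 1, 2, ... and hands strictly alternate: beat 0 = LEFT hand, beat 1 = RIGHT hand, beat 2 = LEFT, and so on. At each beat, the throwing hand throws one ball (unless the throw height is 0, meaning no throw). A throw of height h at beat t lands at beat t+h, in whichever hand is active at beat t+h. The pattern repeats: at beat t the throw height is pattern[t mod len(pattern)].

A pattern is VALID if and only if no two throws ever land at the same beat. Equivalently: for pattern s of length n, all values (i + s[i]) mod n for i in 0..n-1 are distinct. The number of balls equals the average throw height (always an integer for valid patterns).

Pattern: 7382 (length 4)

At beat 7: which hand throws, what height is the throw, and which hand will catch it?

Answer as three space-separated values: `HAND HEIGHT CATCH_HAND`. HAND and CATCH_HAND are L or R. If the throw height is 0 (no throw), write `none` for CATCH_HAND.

Answer: R 2 R

Derivation:
Beat 7: 7 mod 2 = 1, so hand = R
Throw height = pattern[7 mod 4] = pattern[3] = 2
Lands at beat 7+2=9, 9 mod 2 = 1, so catch hand = R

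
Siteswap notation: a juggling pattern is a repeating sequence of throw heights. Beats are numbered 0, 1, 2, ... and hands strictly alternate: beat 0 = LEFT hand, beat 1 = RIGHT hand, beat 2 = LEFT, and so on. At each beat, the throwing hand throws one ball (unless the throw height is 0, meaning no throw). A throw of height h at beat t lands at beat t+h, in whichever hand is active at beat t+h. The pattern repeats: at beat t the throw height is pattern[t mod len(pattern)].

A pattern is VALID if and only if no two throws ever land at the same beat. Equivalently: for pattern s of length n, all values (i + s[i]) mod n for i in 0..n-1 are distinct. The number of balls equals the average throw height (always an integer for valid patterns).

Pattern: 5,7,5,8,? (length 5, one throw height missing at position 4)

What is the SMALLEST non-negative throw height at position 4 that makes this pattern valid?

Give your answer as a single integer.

i=0: (0 + 5) mod 5 = 0
i=1: (1 + 7) mod 5 = 3
i=2: (2 + 5) mod 5 = 2
i=3: (3 + 8) mod 5 = 1
i=4: s[i]=? (unknown)
Known residues: [0, 1, 2, 3]; need a permutation of 0..4, so missing residue r = 4
Need (4 + s) mod 5 = 4; smallest s = (4 - 4) mod 5 = 0

Answer: 0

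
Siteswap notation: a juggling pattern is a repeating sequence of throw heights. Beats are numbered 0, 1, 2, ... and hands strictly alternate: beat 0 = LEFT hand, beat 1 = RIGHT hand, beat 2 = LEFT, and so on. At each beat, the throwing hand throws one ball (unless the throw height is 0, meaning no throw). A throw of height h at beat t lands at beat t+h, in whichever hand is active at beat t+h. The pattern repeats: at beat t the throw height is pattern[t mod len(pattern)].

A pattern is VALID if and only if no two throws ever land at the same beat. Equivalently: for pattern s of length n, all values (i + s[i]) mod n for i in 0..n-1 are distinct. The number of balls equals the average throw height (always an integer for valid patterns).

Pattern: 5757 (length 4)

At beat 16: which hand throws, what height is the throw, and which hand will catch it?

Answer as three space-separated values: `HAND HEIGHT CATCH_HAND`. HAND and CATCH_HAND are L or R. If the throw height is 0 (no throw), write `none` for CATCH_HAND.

Answer: L 5 R

Derivation:
Beat 16: 16 mod 2 = 0, so hand = L
Throw height = pattern[16 mod 4] = pattern[0] = 5
Lands at beat 16+5=21, 21 mod 2 = 1, so catch hand = R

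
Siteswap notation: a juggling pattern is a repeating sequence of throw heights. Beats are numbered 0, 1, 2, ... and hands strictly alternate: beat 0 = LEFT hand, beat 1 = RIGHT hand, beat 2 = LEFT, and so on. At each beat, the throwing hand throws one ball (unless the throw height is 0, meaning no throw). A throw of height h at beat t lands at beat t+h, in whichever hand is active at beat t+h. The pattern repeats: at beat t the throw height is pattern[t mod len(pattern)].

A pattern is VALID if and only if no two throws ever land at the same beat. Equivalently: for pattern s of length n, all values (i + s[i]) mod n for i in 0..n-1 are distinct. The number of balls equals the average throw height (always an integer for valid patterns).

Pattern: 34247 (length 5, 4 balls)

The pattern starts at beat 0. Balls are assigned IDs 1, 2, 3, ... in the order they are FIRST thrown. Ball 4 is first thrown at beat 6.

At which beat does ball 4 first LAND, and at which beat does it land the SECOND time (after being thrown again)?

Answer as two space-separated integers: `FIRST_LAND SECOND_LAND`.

Beat 0 (L): throw ball1 h=3 -> lands@3:R; in-air after throw: [b1@3:R]
Beat 1 (R): throw ball2 h=4 -> lands@5:R; in-air after throw: [b1@3:R b2@5:R]
Beat 2 (L): throw ball3 h=2 -> lands@4:L; in-air after throw: [b1@3:R b3@4:L b2@5:R]
Beat 3 (R): throw ball1 h=4 -> lands@7:R; in-air after throw: [b3@4:L b2@5:R b1@7:R]
Beat 4 (L): throw ball3 h=7 -> lands@11:R; in-air after throw: [b2@5:R b1@7:R b3@11:R]
Beat 5 (R): throw ball2 h=3 -> lands@8:L; in-air after throw: [b1@7:R b2@8:L b3@11:R]
Beat 6 (L): throw ball4 h=4 -> lands@10:L; in-air after throw: [b1@7:R b2@8:L b4@10:L b3@11:R]
Beat 7 (R): throw ball1 h=2 -> lands@9:R; in-air after throw: [b2@8:L b1@9:R b4@10:L b3@11:R]
Beat 8 (L): throw ball2 h=4 -> lands@12:L; in-air after throw: [b1@9:R b4@10:L b3@11:R b2@12:L]
Beat 9 (R): throw ball1 h=7 -> lands@16:L; in-air after throw: [b4@10:L b3@11:R b2@12:L b1@16:L]
Beat 10 (L): throw ball4 h=3 -> lands@13:R; in-air after throw: [b3@11:R b2@12:L b4@13:R b1@16:L]
Beat 11 (R): throw ball3 h=4 -> lands@15:R; in-air after throw: [b2@12:L b4@13:R b3@15:R b1@16:L]
Beat 12 (L): throw ball2 h=2 -> lands@14:L; in-air after throw: [b4@13:R b2@14:L b3@15:R b1@16:L]
Beat 13 (R): throw ball4 h=4 -> lands@17:R; in-air after throw: [b2@14:L b3@15:R b1@16:L b4@17:R]
Ball 4: thrown@6 h=4 -> first land @10; rethrown@10 h=3 -> second land @13

Answer: 10 13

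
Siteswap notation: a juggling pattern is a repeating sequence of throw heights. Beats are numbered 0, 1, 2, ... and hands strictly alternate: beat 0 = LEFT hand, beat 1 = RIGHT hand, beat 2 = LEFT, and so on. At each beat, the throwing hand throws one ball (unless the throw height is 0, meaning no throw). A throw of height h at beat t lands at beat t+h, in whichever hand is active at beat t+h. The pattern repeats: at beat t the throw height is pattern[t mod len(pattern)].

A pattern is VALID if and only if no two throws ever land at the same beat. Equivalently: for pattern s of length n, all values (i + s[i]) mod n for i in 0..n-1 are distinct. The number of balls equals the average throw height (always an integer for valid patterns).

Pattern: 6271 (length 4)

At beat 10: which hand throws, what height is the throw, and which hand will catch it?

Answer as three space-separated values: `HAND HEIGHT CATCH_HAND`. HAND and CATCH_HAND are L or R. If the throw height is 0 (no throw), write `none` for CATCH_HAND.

Answer: L 7 R

Derivation:
Beat 10: 10 mod 2 = 0, so hand = L
Throw height = pattern[10 mod 4] = pattern[2] = 7
Lands at beat 10+7=17, 17 mod 2 = 1, so catch hand = R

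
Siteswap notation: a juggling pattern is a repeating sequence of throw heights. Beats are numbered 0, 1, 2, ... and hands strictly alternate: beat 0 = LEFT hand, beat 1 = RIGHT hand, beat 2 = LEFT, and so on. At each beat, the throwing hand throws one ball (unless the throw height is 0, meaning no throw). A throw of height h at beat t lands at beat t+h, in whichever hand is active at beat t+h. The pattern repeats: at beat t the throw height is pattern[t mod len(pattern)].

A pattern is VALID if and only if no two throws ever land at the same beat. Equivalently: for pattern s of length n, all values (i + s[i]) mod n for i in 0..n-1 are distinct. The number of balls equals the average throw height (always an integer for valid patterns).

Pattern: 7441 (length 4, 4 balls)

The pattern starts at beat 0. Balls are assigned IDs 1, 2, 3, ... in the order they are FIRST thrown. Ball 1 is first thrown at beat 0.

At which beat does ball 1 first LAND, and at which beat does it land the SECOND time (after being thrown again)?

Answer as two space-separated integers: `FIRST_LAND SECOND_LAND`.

Answer: 7 8

Derivation:
Beat 0 (L): throw ball1 h=7 -> lands@7:R; in-air after throw: [b1@7:R]
Beat 1 (R): throw ball2 h=4 -> lands@5:R; in-air after throw: [b2@5:R b1@7:R]
Beat 2 (L): throw ball3 h=4 -> lands@6:L; in-air after throw: [b2@5:R b3@6:L b1@7:R]
Beat 3 (R): throw ball4 h=1 -> lands@4:L; in-air after throw: [b4@4:L b2@5:R b3@6:L b1@7:R]
Beat 4 (L): throw ball4 h=7 -> lands@11:R; in-air after throw: [b2@5:R b3@6:L b1@7:R b4@11:R]
Beat 5 (R): throw ball2 h=4 -> lands@9:R; in-air after throw: [b3@6:L b1@7:R b2@9:R b4@11:R]
Beat 6 (L): throw ball3 h=4 -> lands@10:L; in-air after throw: [b1@7:R b2@9:R b3@10:L b4@11:R]
Beat 7 (R): throw ball1 h=1 -> lands@8:L; in-air after throw: [b1@8:L b2@9:R b3@10:L b4@11:R]
Beat 8 (L): throw ball1 h=7 -> lands@15:R; in-air after throw: [b2@9:R b3@10:L b4@11:R b1@15:R]
Ball 1: thrown@0 h=7 -> first land @7; rethrown@7 h=1 -> second land @8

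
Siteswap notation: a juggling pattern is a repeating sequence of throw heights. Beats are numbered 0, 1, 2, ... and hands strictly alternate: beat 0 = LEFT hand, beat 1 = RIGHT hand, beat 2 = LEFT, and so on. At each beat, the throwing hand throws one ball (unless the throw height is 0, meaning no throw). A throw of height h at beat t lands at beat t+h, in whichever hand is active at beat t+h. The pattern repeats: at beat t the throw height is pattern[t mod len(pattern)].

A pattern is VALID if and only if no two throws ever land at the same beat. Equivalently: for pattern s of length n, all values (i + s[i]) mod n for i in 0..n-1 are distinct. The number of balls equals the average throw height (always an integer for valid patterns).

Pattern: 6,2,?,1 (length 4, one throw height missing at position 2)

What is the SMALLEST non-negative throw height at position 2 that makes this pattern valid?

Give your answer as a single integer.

Answer: 3

Derivation:
i=0: (0 + 6) mod 4 = 2
i=1: (1 + 2) mod 4 = 3
i=2: s[i]=? (unknown)
i=3: (3 + 1) mod 4 = 0
Known residues: [0, 2, 3]; need a permutation of 0..3, so missing residue r = 1
Need (2 + s) mod 4 = 1; smallest s = (1 - 2) mod 4 = 3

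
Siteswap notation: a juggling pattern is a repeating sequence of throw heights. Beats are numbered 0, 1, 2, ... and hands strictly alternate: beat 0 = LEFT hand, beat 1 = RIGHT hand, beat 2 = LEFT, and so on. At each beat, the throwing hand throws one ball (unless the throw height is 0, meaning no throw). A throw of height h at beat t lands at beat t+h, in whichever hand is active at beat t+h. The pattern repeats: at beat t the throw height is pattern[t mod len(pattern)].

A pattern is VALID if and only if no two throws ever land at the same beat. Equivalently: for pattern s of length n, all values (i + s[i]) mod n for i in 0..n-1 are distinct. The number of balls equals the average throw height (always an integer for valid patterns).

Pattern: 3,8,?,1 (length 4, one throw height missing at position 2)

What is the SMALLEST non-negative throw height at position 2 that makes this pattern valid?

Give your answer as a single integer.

Answer: 0

Derivation:
i=0: (0 + 3) mod 4 = 3
i=1: (1 + 8) mod 4 = 1
i=2: s[i]=? (unknown)
i=3: (3 + 1) mod 4 = 0
Known residues: [0, 1, 3]; need a permutation of 0..3, so missing residue r = 2
Need (2 + s) mod 4 = 2; smallest s = (2 - 2) mod 4 = 0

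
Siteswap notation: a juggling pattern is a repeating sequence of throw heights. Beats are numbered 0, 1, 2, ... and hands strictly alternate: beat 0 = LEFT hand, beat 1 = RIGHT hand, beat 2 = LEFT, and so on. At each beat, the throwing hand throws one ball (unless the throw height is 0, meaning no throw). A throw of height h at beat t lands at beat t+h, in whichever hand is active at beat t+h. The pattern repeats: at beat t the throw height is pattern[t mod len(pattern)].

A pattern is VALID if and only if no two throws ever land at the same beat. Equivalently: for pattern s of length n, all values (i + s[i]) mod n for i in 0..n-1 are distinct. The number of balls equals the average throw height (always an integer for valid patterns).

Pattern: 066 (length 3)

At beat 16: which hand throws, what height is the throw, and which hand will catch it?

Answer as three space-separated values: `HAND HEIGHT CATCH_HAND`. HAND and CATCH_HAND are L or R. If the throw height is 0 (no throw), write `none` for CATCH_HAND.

Answer: L 6 L

Derivation:
Beat 16: 16 mod 2 = 0, so hand = L
Throw height = pattern[16 mod 3] = pattern[1] = 6
Lands at beat 16+6=22, 22 mod 2 = 0, so catch hand = L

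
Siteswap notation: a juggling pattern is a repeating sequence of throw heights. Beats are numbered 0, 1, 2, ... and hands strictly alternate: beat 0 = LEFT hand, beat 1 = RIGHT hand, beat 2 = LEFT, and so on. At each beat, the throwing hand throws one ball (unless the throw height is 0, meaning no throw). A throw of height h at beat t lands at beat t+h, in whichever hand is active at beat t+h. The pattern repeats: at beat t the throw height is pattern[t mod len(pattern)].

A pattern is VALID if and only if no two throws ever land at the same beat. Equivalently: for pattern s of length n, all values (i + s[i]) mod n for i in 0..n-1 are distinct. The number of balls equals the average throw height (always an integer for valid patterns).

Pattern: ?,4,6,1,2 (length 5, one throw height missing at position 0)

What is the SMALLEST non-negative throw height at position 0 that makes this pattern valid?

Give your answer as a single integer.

i=0: s[i]=? (unknown)
i=1: (1 + 4) mod 5 = 0
i=2: (2 + 6) mod 5 = 3
i=3: (3 + 1) mod 5 = 4
i=4: (4 + 2) mod 5 = 1
Known residues: [0, 1, 3, 4]; need a permutation of 0..4, so missing residue r = 2
Need (0 + s) mod 5 = 2; smallest s = (2 - 0) mod 5 = 2

Answer: 2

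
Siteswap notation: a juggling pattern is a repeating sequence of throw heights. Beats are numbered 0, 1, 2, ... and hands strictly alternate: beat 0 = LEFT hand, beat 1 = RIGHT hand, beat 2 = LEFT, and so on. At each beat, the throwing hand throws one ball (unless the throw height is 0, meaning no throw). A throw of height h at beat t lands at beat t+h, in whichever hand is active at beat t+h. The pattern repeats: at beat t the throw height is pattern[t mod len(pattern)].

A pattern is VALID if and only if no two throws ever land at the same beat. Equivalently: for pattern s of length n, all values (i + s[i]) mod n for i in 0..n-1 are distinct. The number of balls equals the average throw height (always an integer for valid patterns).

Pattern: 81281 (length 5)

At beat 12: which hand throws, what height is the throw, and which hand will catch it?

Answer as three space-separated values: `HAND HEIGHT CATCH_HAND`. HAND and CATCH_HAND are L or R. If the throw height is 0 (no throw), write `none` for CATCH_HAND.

Beat 12: 12 mod 2 = 0, so hand = L
Throw height = pattern[12 mod 5] = pattern[2] = 2
Lands at beat 12+2=14, 14 mod 2 = 0, so catch hand = L

Answer: L 2 L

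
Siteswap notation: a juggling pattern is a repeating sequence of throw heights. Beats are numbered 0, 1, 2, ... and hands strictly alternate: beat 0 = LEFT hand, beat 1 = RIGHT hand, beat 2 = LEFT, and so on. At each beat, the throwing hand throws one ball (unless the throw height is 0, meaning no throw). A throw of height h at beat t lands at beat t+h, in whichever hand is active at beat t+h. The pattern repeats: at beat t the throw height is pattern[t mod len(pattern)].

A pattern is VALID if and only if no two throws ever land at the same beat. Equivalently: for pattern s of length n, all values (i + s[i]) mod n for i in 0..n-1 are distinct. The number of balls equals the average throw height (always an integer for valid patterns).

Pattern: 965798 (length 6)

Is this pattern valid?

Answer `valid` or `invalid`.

i=0: (i + s[i]) mod n = (0 + 9) mod 6 = 3
i=1: (i + s[i]) mod n = (1 + 6) mod 6 = 1
i=2: (i + s[i]) mod n = (2 + 5) mod 6 = 1
i=3: (i + s[i]) mod n = (3 + 7) mod 6 = 4
i=4: (i + s[i]) mod n = (4 + 9) mod 6 = 1
i=5: (i + s[i]) mod n = (5 + 8) mod 6 = 1
Residues: [3, 1, 1, 4, 1, 1], distinct: False

Answer: invalid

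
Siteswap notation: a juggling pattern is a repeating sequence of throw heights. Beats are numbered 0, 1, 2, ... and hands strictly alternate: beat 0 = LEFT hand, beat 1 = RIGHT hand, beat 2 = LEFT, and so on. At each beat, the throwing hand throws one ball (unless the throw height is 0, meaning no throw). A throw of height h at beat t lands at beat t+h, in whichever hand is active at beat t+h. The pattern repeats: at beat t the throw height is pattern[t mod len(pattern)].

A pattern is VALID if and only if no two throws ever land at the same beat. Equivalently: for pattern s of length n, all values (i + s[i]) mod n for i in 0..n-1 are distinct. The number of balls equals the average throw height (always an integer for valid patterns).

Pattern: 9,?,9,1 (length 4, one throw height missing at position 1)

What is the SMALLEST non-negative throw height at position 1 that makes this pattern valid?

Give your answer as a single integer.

i=0: (0 + 9) mod 4 = 1
i=1: s[i]=? (unknown)
i=2: (2 + 9) mod 4 = 3
i=3: (3 + 1) mod 4 = 0
Known residues: [0, 1, 3]; need a permutation of 0..3, so missing residue r = 2
Need (1 + s) mod 4 = 2; smallest s = (2 - 1) mod 4 = 1

Answer: 1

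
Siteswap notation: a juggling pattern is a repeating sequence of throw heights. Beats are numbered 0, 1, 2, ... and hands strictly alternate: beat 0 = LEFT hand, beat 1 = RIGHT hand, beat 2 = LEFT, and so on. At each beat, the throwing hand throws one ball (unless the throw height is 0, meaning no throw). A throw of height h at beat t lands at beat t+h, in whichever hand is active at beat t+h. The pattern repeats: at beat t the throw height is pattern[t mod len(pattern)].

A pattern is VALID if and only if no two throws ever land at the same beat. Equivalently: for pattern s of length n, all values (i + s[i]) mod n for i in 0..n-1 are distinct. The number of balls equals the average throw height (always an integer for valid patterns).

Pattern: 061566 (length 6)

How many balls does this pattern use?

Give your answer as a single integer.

Answer: 4

Derivation:
Pattern = [0, 6, 1, 5, 6, 6], length n = 6
  position 0: throw height = 0, running sum = 0
  position 1: throw height = 6, running sum = 6
  position 2: throw height = 1, running sum = 7
  position 3: throw height = 5, running sum = 12
  position 4: throw height = 6, running sum = 18
  position 5: throw height = 6, running sum = 24
Total sum = 24; balls = sum / n = 24 / 6 = 4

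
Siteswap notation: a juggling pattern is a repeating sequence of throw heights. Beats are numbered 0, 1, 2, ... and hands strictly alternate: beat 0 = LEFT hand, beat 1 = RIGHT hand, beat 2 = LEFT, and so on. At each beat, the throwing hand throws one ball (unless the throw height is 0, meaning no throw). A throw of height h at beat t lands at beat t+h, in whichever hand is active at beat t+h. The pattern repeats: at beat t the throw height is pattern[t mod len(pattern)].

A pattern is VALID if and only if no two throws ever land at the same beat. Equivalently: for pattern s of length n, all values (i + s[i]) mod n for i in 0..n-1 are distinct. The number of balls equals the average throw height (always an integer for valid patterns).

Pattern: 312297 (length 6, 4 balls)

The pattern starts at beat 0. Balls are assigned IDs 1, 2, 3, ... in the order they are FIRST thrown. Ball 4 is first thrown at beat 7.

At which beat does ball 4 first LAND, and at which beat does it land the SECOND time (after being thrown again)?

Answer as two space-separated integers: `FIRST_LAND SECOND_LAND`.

Answer: 8 10

Derivation:
Beat 0 (L): throw ball1 h=3 -> lands@3:R; in-air after throw: [b1@3:R]
Beat 1 (R): throw ball2 h=1 -> lands@2:L; in-air after throw: [b2@2:L b1@3:R]
Beat 2 (L): throw ball2 h=2 -> lands@4:L; in-air after throw: [b1@3:R b2@4:L]
Beat 3 (R): throw ball1 h=2 -> lands@5:R; in-air after throw: [b2@4:L b1@5:R]
Beat 4 (L): throw ball2 h=9 -> lands@13:R; in-air after throw: [b1@5:R b2@13:R]
Beat 5 (R): throw ball1 h=7 -> lands@12:L; in-air after throw: [b1@12:L b2@13:R]
Beat 6 (L): throw ball3 h=3 -> lands@9:R; in-air after throw: [b3@9:R b1@12:L b2@13:R]
Beat 7 (R): throw ball4 h=1 -> lands@8:L; in-air after throw: [b4@8:L b3@9:R b1@12:L b2@13:R]
Beat 8 (L): throw ball4 h=2 -> lands@10:L; in-air after throw: [b3@9:R b4@10:L b1@12:L b2@13:R]
Beat 9 (R): throw ball3 h=2 -> lands@11:R; in-air after throw: [b4@10:L b3@11:R b1@12:L b2@13:R]
Beat 10 (L): throw ball4 h=9 -> lands@19:R; in-air after throw: [b3@11:R b1@12:L b2@13:R b4@19:R]
Ball 4: thrown@7 h=1 -> first land @8; rethrown@8 h=2 -> second land @10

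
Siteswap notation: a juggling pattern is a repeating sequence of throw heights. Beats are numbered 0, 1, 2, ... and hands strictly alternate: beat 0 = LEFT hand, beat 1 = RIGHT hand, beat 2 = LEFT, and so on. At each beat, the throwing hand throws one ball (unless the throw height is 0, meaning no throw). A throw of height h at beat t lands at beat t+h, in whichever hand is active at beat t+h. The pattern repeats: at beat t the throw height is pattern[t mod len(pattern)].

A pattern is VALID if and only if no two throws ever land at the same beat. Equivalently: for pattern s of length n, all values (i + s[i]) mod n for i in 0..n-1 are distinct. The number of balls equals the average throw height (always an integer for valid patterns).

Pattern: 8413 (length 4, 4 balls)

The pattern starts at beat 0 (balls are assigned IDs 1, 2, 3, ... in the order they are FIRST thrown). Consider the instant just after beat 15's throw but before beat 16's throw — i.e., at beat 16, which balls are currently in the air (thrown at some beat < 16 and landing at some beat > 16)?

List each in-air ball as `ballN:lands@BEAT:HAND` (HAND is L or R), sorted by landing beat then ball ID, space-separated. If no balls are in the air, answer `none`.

Answer: ball2:lands@17:R ball3:lands@18:L ball4:lands@20:L

Derivation:
Beat 0 (L): throw ball1 h=8 -> lands@8:L; in-air after throw: [b1@8:L]
Beat 1 (R): throw ball2 h=4 -> lands@5:R; in-air after throw: [b2@5:R b1@8:L]
Beat 2 (L): throw ball3 h=1 -> lands@3:R; in-air after throw: [b3@3:R b2@5:R b1@8:L]
Beat 3 (R): throw ball3 h=3 -> lands@6:L; in-air after throw: [b2@5:R b3@6:L b1@8:L]
Beat 4 (L): throw ball4 h=8 -> lands@12:L; in-air after throw: [b2@5:R b3@6:L b1@8:L b4@12:L]
Beat 5 (R): throw ball2 h=4 -> lands@9:R; in-air after throw: [b3@6:L b1@8:L b2@9:R b4@12:L]
Beat 6 (L): throw ball3 h=1 -> lands@7:R; in-air after throw: [b3@7:R b1@8:L b2@9:R b4@12:L]
Beat 7 (R): throw ball3 h=3 -> lands@10:L; in-air after throw: [b1@8:L b2@9:R b3@10:L b4@12:L]
Beat 8 (L): throw ball1 h=8 -> lands@16:L; in-air after throw: [b2@9:R b3@10:L b4@12:L b1@16:L]
Beat 9 (R): throw ball2 h=4 -> lands@13:R; in-air after throw: [b3@10:L b4@12:L b2@13:R b1@16:L]
Beat 10 (L): throw ball3 h=1 -> lands@11:R; in-air after throw: [b3@11:R b4@12:L b2@13:R b1@16:L]
Beat 11 (R): throw ball3 h=3 -> lands@14:L; in-air after throw: [b4@12:L b2@13:R b3@14:L b1@16:L]
Beat 12 (L): throw ball4 h=8 -> lands@20:L; in-air after throw: [b2@13:R b3@14:L b1@16:L b4@20:L]
Beat 13 (R): throw ball2 h=4 -> lands@17:R; in-air after throw: [b3@14:L b1@16:L b2@17:R b4@20:L]
Beat 14 (L): throw ball3 h=1 -> lands@15:R; in-air after throw: [b3@15:R b1@16:L b2@17:R b4@20:L]
Beat 15 (R): throw ball3 h=3 -> lands@18:L; in-air after throw: [b1@16:L b2@17:R b3@18:L b4@20:L]
Beat 16 (L): throw ball1 h=8 -> lands@24:L; in-air after throw: [b2@17:R b3@18:L b4@20:L b1@24:L]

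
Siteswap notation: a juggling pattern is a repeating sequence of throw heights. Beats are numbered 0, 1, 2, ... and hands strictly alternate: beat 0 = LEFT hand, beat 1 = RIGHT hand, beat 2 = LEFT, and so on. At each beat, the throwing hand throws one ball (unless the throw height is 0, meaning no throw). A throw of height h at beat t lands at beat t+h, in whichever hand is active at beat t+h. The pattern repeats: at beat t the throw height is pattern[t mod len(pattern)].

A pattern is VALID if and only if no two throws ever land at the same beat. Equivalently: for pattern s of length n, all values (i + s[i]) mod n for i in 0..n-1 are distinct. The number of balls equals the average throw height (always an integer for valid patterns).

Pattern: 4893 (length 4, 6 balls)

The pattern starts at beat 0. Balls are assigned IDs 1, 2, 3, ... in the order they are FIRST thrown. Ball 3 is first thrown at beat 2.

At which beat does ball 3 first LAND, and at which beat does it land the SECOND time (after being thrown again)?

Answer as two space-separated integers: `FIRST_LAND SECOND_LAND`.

Answer: 11 14

Derivation:
Beat 0 (L): throw ball1 h=4 -> lands@4:L; in-air after throw: [b1@4:L]
Beat 1 (R): throw ball2 h=8 -> lands@9:R; in-air after throw: [b1@4:L b2@9:R]
Beat 2 (L): throw ball3 h=9 -> lands@11:R; in-air after throw: [b1@4:L b2@9:R b3@11:R]
Beat 3 (R): throw ball4 h=3 -> lands@6:L; in-air after throw: [b1@4:L b4@6:L b2@9:R b3@11:R]
Beat 4 (L): throw ball1 h=4 -> lands@8:L; in-air after throw: [b4@6:L b1@8:L b2@9:R b3@11:R]
Beat 5 (R): throw ball5 h=8 -> lands@13:R; in-air after throw: [b4@6:L b1@8:L b2@9:R b3@11:R b5@13:R]
Beat 6 (L): throw ball4 h=9 -> lands@15:R; in-air after throw: [b1@8:L b2@9:R b3@11:R b5@13:R b4@15:R]
Beat 7 (R): throw ball6 h=3 -> lands@10:L; in-air after throw: [b1@8:L b2@9:R b6@10:L b3@11:R b5@13:R b4@15:R]
Beat 8 (L): throw ball1 h=4 -> lands@12:L; in-air after throw: [b2@9:R b6@10:L b3@11:R b1@12:L b5@13:R b4@15:R]
Beat 9 (R): throw ball2 h=8 -> lands@17:R; in-air after throw: [b6@10:L b3@11:R b1@12:L b5@13:R b4@15:R b2@17:R]
Beat 10 (L): throw ball6 h=9 -> lands@19:R; in-air after throw: [b3@11:R b1@12:L b5@13:R b4@15:R b2@17:R b6@19:R]
Beat 11 (R): throw ball3 h=3 -> lands@14:L; in-air after throw: [b1@12:L b5@13:R b3@14:L b4@15:R b2@17:R b6@19:R]
Beat 12 (L): throw ball1 h=4 -> lands@16:L; in-air after throw: [b5@13:R b3@14:L b4@15:R b1@16:L b2@17:R b6@19:R]
Ball 3: thrown@2 h=9 -> first land @11; rethrown@11 h=3 -> second land @14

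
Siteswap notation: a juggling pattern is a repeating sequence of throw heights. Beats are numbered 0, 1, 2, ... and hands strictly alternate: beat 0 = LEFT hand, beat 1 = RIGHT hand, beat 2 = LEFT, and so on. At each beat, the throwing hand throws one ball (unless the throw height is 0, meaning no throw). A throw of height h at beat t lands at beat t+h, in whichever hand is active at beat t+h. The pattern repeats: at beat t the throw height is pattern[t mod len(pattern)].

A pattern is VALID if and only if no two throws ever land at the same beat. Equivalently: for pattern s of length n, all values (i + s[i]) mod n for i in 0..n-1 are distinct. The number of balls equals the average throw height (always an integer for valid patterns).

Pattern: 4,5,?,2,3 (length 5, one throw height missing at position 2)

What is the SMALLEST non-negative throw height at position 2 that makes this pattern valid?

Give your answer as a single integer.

Answer: 1

Derivation:
i=0: (0 + 4) mod 5 = 4
i=1: (1 + 5) mod 5 = 1
i=2: s[i]=? (unknown)
i=3: (3 + 2) mod 5 = 0
i=4: (4 + 3) mod 5 = 2
Known residues: [0, 1, 2, 4]; need a permutation of 0..4, so missing residue r = 3
Need (2 + s) mod 5 = 3; smallest s = (3 - 2) mod 5 = 1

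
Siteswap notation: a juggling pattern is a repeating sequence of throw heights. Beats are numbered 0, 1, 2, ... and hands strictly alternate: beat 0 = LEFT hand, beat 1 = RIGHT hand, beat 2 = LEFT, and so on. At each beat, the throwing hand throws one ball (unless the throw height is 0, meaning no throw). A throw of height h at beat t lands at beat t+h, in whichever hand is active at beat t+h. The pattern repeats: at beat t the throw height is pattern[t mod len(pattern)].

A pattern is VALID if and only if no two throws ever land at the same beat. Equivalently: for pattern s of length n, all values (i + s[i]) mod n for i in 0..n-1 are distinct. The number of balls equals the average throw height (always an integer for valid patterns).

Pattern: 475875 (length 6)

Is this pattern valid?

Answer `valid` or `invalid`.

Answer: invalid

Derivation:
i=0: (i + s[i]) mod n = (0 + 4) mod 6 = 4
i=1: (i + s[i]) mod n = (1 + 7) mod 6 = 2
i=2: (i + s[i]) mod n = (2 + 5) mod 6 = 1
i=3: (i + s[i]) mod n = (3 + 8) mod 6 = 5
i=4: (i + s[i]) mod n = (4 + 7) mod 6 = 5
i=5: (i + s[i]) mod n = (5 + 5) mod 6 = 4
Residues: [4, 2, 1, 5, 5, 4], distinct: False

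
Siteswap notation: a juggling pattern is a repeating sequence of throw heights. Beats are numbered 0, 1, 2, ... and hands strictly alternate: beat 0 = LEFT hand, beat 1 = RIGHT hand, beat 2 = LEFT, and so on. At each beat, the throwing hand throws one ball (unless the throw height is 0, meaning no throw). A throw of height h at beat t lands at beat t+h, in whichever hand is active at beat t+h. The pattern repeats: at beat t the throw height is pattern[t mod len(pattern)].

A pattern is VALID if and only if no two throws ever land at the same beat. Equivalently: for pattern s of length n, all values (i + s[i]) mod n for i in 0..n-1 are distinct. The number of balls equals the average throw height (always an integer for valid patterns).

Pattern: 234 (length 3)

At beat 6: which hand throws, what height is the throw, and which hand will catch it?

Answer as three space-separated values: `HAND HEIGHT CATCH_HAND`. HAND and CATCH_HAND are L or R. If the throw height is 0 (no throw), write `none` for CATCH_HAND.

Beat 6: 6 mod 2 = 0, so hand = L
Throw height = pattern[6 mod 3] = pattern[0] = 2
Lands at beat 6+2=8, 8 mod 2 = 0, so catch hand = L

Answer: L 2 L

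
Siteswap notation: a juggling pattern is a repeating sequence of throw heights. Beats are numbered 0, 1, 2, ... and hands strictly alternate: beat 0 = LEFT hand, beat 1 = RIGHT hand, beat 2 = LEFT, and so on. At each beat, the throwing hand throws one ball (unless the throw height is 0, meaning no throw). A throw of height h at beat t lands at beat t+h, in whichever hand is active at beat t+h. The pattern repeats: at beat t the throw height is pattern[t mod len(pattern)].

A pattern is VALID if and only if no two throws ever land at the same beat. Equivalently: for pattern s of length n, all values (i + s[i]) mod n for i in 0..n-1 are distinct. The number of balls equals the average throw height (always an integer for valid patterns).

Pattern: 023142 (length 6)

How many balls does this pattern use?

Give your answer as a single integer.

Pattern = [0, 2, 3, 1, 4, 2], length n = 6
  position 0: throw height = 0, running sum = 0
  position 1: throw height = 2, running sum = 2
  position 2: throw height = 3, running sum = 5
  position 3: throw height = 1, running sum = 6
  position 4: throw height = 4, running sum = 10
  position 5: throw height = 2, running sum = 12
Total sum = 12; balls = sum / n = 12 / 6 = 2

Answer: 2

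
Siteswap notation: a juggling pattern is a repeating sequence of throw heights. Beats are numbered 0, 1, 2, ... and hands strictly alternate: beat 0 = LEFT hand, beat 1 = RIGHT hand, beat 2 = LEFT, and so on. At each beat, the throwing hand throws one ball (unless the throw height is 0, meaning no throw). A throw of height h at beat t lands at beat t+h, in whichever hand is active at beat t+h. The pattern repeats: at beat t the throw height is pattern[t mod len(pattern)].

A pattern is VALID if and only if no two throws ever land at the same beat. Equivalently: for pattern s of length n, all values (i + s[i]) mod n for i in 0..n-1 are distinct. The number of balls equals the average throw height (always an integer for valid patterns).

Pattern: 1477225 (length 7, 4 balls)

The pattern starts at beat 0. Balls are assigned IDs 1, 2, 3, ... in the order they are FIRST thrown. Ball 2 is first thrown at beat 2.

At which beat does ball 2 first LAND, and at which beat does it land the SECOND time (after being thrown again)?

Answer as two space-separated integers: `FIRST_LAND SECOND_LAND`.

Answer: 9 16

Derivation:
Beat 0 (L): throw ball1 h=1 -> lands@1:R; in-air after throw: [b1@1:R]
Beat 1 (R): throw ball1 h=4 -> lands@5:R; in-air after throw: [b1@5:R]
Beat 2 (L): throw ball2 h=7 -> lands@9:R; in-air after throw: [b1@5:R b2@9:R]
Beat 3 (R): throw ball3 h=7 -> lands@10:L; in-air after throw: [b1@5:R b2@9:R b3@10:L]
Beat 4 (L): throw ball4 h=2 -> lands@6:L; in-air after throw: [b1@5:R b4@6:L b2@9:R b3@10:L]
Beat 5 (R): throw ball1 h=2 -> lands@7:R; in-air after throw: [b4@6:L b1@7:R b2@9:R b3@10:L]
Beat 6 (L): throw ball4 h=5 -> lands@11:R; in-air after throw: [b1@7:R b2@9:R b3@10:L b4@11:R]
Beat 7 (R): throw ball1 h=1 -> lands@8:L; in-air after throw: [b1@8:L b2@9:R b3@10:L b4@11:R]
Beat 8 (L): throw ball1 h=4 -> lands@12:L; in-air after throw: [b2@9:R b3@10:L b4@11:R b1@12:L]
Beat 9 (R): throw ball2 h=7 -> lands@16:L; in-air after throw: [b3@10:L b4@11:R b1@12:L b2@16:L]
Beat 10 (L): throw ball3 h=7 -> lands@17:R; in-air after throw: [b4@11:R b1@12:L b2@16:L b3@17:R]
Beat 11 (R): throw ball4 h=2 -> lands@13:R; in-air after throw: [b1@12:L b4@13:R b2@16:L b3@17:R]
Beat 12 (L): throw ball1 h=2 -> lands@14:L; in-air after throw: [b4@13:R b1@14:L b2@16:L b3@17:R]
Beat 13 (R): throw ball4 h=5 -> lands@18:L; in-air after throw: [b1@14:L b2@16:L b3@17:R b4@18:L]
Beat 14 (L): throw ball1 h=1 -> lands@15:R; in-air after throw: [b1@15:R b2@16:L b3@17:R b4@18:L]
Beat 15 (R): throw ball1 h=4 -> lands@19:R; in-air after throw: [b2@16:L b3@17:R b4@18:L b1@19:R]
Ball 2: thrown@2 h=7 -> first land @9; rethrown@9 h=7 -> second land @16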